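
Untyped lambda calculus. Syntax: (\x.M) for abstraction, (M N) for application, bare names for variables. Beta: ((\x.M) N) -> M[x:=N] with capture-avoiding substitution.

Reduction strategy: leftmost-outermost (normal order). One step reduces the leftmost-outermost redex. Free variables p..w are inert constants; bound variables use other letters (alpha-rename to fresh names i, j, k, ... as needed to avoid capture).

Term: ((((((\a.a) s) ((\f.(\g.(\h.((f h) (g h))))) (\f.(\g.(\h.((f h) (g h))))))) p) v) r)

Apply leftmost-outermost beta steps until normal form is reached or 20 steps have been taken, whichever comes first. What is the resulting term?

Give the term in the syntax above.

Answer: ((((s (\g.(\h.(\i.((h i) ((g h) i)))))) p) v) r)

Derivation:
Step 0: ((((((\a.a) s) ((\f.(\g.(\h.((f h) (g h))))) (\f.(\g.(\h.((f h) (g h))))))) p) v) r)
Step 1: ((((s ((\f.(\g.(\h.((f h) (g h))))) (\f.(\g.(\h.((f h) (g h))))))) p) v) r)
Step 2: ((((s (\g.(\h.(((\f.(\g.(\h.((f h) (g h))))) h) (g h))))) p) v) r)
Step 3: ((((s (\g.(\h.((\g.(\i.((h i) (g i)))) (g h))))) p) v) r)
Step 4: ((((s (\g.(\h.(\i.((h i) ((g h) i)))))) p) v) r)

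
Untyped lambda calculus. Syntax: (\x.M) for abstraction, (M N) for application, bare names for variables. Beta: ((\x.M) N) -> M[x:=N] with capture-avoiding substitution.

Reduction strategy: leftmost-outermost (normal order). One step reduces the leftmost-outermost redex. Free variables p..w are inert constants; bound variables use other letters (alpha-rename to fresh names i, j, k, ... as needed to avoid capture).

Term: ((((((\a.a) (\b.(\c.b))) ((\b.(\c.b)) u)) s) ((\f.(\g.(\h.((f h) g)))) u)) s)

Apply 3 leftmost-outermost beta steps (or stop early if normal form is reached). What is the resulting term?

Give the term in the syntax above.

Step 0: ((((((\a.a) (\b.(\c.b))) ((\b.(\c.b)) u)) s) ((\f.(\g.(\h.((f h) g)))) u)) s)
Step 1: (((((\b.(\c.b)) ((\b.(\c.b)) u)) s) ((\f.(\g.(\h.((f h) g)))) u)) s)
Step 2: ((((\c.((\b.(\c.b)) u)) s) ((\f.(\g.(\h.((f h) g)))) u)) s)
Step 3: ((((\b.(\c.b)) u) ((\f.(\g.(\h.((f h) g)))) u)) s)

Answer: ((((\b.(\c.b)) u) ((\f.(\g.(\h.((f h) g)))) u)) s)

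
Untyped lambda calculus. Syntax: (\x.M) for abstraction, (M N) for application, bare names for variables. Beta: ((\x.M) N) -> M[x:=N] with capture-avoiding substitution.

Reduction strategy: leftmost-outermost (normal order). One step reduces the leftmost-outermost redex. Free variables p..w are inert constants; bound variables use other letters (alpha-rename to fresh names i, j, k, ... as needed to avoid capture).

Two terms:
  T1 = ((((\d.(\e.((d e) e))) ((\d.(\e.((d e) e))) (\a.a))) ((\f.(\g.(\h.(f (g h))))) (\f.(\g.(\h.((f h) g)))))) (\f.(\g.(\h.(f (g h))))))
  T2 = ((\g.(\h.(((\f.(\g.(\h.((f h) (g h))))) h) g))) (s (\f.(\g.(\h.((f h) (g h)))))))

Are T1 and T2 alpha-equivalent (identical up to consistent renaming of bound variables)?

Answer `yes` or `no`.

Answer: no

Derivation:
Term 1: ((((\d.(\e.((d e) e))) ((\d.(\e.((d e) e))) (\a.a))) ((\f.(\g.(\h.(f (g h))))) (\f.(\g.(\h.((f h) g)))))) (\f.(\g.(\h.(f (g h))))))
Term 2: ((\g.(\h.(((\f.(\g.(\h.((f h) (g h))))) h) g))) (s (\f.(\g.(\h.((f h) (g h)))))))
Alpha-equivalence: compare structure up to binder renaming.
Result: False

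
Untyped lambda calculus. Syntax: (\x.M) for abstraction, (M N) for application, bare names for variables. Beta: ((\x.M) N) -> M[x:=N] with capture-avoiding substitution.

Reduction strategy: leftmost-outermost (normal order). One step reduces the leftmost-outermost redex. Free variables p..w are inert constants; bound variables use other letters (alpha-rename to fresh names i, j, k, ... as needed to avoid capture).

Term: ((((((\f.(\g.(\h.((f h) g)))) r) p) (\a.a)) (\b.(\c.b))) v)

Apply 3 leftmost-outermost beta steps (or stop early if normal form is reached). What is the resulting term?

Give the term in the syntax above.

Answer: ((((r (\a.a)) p) (\b.(\c.b))) v)

Derivation:
Step 0: ((((((\f.(\g.(\h.((f h) g)))) r) p) (\a.a)) (\b.(\c.b))) v)
Step 1: (((((\g.(\h.((r h) g))) p) (\a.a)) (\b.(\c.b))) v)
Step 2: ((((\h.((r h) p)) (\a.a)) (\b.(\c.b))) v)
Step 3: ((((r (\a.a)) p) (\b.(\c.b))) v)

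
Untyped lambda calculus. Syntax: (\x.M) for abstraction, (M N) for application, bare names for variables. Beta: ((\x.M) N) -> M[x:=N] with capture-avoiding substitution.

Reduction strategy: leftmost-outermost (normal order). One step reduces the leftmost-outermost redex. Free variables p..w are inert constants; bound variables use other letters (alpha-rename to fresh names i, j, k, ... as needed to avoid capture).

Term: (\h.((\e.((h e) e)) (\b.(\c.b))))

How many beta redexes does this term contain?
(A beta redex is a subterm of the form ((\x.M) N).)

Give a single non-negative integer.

Answer: 1

Derivation:
Term: (\h.((\e.((h e) e)) (\b.(\c.b))))
  Redex: ((\e.((h e) e)) (\b.(\c.b)))
Total redexes: 1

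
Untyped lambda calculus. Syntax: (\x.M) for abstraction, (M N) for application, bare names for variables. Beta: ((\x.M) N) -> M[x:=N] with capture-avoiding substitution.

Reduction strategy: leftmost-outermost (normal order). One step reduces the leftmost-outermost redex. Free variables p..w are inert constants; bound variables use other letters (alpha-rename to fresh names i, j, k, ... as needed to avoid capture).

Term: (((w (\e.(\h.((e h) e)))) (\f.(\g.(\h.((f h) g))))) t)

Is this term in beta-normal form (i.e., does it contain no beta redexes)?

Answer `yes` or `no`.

Answer: yes

Derivation:
Term: (((w (\e.(\h.((e h) e)))) (\f.(\g.(\h.((f h) g))))) t)
No beta redexes found.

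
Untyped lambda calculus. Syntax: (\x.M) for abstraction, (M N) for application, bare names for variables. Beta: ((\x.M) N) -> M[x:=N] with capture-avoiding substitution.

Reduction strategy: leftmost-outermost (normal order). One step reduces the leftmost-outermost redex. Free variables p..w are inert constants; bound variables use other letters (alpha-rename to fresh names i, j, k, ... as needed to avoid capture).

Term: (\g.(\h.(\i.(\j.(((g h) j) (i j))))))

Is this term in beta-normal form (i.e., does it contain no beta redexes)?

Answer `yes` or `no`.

Answer: yes

Derivation:
Term: (\g.(\h.(\i.(\j.(((g h) j) (i j))))))
No beta redexes found.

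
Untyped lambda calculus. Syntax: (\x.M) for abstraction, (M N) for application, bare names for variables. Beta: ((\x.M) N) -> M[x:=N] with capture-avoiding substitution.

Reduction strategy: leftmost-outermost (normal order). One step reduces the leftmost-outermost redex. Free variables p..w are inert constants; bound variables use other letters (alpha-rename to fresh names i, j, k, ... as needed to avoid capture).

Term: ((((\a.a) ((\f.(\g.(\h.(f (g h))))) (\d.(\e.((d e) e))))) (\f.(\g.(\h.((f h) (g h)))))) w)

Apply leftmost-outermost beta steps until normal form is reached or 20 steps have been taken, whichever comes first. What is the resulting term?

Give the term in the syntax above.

Step 0: ((((\a.a) ((\f.(\g.(\h.(f (g h))))) (\d.(\e.((d e) e))))) (\f.(\g.(\h.((f h) (g h)))))) w)
Step 1: ((((\f.(\g.(\h.(f (g h))))) (\d.(\e.((d e) e)))) (\f.(\g.(\h.((f h) (g h)))))) w)
Step 2: (((\g.(\h.((\d.(\e.((d e) e))) (g h)))) (\f.(\g.(\h.((f h) (g h)))))) w)
Step 3: ((\h.((\d.(\e.((d e) e))) ((\f.(\g.(\h.((f h) (g h))))) h))) w)
Step 4: ((\d.(\e.((d e) e))) ((\f.(\g.(\h.((f h) (g h))))) w))
Step 5: (\e.((((\f.(\g.(\h.((f h) (g h))))) w) e) e))
Step 6: (\e.(((\g.(\h.((w h) (g h)))) e) e))
Step 7: (\e.((\h.((w h) (e h))) e))
Step 8: (\e.((w e) (e e)))

Answer: (\e.((w e) (e e)))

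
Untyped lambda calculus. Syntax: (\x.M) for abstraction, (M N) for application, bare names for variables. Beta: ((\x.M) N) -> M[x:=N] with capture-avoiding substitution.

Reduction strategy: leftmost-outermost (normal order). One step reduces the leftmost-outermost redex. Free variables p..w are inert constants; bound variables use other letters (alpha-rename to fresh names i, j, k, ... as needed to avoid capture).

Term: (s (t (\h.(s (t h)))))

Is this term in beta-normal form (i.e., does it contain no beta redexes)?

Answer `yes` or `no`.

Answer: yes

Derivation:
Term: (s (t (\h.(s (t h)))))
No beta redexes found.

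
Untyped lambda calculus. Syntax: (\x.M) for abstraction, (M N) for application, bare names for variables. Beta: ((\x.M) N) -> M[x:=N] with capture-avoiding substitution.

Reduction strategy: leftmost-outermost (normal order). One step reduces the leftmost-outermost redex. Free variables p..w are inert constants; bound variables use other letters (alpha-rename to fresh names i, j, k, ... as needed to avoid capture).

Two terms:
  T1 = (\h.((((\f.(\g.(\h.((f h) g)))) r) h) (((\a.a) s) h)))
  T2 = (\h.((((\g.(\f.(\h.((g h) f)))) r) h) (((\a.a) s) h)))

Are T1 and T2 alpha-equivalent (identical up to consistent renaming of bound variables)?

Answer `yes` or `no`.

Term 1: (\h.((((\f.(\g.(\h.((f h) g)))) r) h) (((\a.a) s) h)))
Term 2: (\h.((((\g.(\f.(\h.((g h) f)))) r) h) (((\a.a) s) h)))
Alpha-equivalence: compare structure up to binder renaming.
Result: True

Answer: yes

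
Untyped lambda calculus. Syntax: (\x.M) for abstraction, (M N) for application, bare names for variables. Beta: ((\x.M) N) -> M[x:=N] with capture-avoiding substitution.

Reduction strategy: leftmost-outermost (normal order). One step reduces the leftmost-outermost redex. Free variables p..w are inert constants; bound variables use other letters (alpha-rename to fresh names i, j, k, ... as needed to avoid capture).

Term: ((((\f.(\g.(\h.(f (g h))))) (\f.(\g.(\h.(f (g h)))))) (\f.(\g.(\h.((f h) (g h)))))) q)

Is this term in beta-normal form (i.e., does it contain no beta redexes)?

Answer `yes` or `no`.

Term: ((((\f.(\g.(\h.(f (g h))))) (\f.(\g.(\h.(f (g h)))))) (\f.(\g.(\h.((f h) (g h)))))) q)
Found 1 beta redex(es).

Answer: no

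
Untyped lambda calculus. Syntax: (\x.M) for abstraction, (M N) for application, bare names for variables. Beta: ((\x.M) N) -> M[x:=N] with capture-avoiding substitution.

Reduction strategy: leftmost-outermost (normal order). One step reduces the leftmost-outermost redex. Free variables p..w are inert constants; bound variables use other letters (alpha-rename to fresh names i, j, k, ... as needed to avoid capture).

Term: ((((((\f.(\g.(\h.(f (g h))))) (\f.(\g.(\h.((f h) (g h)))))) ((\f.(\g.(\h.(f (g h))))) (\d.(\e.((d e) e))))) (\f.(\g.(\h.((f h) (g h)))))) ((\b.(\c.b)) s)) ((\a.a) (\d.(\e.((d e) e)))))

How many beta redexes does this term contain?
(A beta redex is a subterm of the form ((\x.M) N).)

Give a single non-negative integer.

Term: ((((((\f.(\g.(\h.(f (g h))))) (\f.(\g.(\h.((f h) (g h)))))) ((\f.(\g.(\h.(f (g h))))) (\d.(\e.((d e) e))))) (\f.(\g.(\h.((f h) (g h)))))) ((\b.(\c.b)) s)) ((\a.a) (\d.(\e.((d e) e)))))
  Redex: ((\f.(\g.(\h.(f (g h))))) (\f.(\g.(\h.((f h) (g h))))))
  Redex: ((\f.(\g.(\h.(f (g h))))) (\d.(\e.((d e) e))))
  Redex: ((\b.(\c.b)) s)
  Redex: ((\a.a) (\d.(\e.((d e) e))))
Total redexes: 4

Answer: 4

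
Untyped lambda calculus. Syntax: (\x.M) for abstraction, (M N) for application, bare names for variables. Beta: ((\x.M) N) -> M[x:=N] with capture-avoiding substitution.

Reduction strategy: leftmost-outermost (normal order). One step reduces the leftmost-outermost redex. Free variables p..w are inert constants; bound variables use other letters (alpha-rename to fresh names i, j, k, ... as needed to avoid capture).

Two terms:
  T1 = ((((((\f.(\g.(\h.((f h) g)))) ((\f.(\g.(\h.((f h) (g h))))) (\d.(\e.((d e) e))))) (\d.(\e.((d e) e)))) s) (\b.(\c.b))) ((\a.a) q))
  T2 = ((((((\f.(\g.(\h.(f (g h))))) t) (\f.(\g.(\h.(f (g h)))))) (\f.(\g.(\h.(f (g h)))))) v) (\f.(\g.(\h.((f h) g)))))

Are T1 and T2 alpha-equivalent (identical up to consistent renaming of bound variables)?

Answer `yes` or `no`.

Answer: no

Derivation:
Term 1: ((((((\f.(\g.(\h.((f h) g)))) ((\f.(\g.(\h.((f h) (g h))))) (\d.(\e.((d e) e))))) (\d.(\e.((d e) e)))) s) (\b.(\c.b))) ((\a.a) q))
Term 2: ((((((\f.(\g.(\h.(f (g h))))) t) (\f.(\g.(\h.(f (g h)))))) (\f.(\g.(\h.(f (g h)))))) v) (\f.(\g.(\h.((f h) g)))))
Alpha-equivalence: compare structure up to binder renaming.
Result: False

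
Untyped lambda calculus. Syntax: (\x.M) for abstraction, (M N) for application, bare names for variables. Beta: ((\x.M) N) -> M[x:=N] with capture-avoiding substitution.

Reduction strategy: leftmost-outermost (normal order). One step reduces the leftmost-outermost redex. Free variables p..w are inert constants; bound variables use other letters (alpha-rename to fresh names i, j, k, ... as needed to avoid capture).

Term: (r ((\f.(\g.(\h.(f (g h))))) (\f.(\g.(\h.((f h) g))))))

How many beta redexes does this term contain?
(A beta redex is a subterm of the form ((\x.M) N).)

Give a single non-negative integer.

Term: (r ((\f.(\g.(\h.(f (g h))))) (\f.(\g.(\h.((f h) g))))))
  Redex: ((\f.(\g.(\h.(f (g h))))) (\f.(\g.(\h.((f h) g)))))
Total redexes: 1

Answer: 1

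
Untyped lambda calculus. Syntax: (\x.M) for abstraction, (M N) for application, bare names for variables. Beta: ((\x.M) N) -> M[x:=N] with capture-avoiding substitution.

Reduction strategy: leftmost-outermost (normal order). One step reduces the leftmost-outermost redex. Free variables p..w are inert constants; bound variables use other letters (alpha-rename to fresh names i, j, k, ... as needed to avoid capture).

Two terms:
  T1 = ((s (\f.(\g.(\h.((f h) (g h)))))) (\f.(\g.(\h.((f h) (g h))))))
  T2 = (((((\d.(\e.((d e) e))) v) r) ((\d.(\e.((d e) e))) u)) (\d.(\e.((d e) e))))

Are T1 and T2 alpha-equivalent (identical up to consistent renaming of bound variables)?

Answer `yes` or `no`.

Answer: no

Derivation:
Term 1: ((s (\f.(\g.(\h.((f h) (g h)))))) (\f.(\g.(\h.((f h) (g h))))))
Term 2: (((((\d.(\e.((d e) e))) v) r) ((\d.(\e.((d e) e))) u)) (\d.(\e.((d e) e))))
Alpha-equivalence: compare structure up to binder renaming.
Result: False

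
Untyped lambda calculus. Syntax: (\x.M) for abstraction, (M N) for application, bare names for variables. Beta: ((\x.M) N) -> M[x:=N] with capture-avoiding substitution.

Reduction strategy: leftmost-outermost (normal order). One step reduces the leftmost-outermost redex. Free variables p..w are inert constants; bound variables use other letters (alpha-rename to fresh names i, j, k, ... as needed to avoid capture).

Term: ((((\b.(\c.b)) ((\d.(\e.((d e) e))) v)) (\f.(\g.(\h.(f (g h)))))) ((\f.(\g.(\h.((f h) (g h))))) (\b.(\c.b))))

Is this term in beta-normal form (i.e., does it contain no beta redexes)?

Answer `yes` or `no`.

Term: ((((\b.(\c.b)) ((\d.(\e.((d e) e))) v)) (\f.(\g.(\h.(f (g h)))))) ((\f.(\g.(\h.((f h) (g h))))) (\b.(\c.b))))
Found 3 beta redex(es).

Answer: no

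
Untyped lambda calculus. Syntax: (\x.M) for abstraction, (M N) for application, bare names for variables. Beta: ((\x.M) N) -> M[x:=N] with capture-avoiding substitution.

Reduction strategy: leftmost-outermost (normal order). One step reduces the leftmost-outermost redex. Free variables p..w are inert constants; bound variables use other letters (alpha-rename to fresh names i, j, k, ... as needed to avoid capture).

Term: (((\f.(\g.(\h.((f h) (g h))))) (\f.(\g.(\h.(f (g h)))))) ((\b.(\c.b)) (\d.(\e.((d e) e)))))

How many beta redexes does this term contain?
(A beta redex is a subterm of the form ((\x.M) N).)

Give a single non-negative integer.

Term: (((\f.(\g.(\h.((f h) (g h))))) (\f.(\g.(\h.(f (g h)))))) ((\b.(\c.b)) (\d.(\e.((d e) e)))))
  Redex: ((\f.(\g.(\h.((f h) (g h))))) (\f.(\g.(\h.(f (g h))))))
  Redex: ((\b.(\c.b)) (\d.(\e.((d e) e))))
Total redexes: 2

Answer: 2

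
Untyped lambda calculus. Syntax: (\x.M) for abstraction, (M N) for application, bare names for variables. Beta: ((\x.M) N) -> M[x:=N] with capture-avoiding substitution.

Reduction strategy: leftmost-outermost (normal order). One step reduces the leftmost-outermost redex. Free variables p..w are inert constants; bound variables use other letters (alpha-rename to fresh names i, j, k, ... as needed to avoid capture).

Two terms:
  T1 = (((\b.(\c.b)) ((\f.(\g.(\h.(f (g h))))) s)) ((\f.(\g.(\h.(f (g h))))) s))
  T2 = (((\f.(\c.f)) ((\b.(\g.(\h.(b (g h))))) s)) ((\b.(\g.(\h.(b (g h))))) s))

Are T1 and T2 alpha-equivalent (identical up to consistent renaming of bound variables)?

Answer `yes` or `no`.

Answer: yes

Derivation:
Term 1: (((\b.(\c.b)) ((\f.(\g.(\h.(f (g h))))) s)) ((\f.(\g.(\h.(f (g h))))) s))
Term 2: (((\f.(\c.f)) ((\b.(\g.(\h.(b (g h))))) s)) ((\b.(\g.(\h.(b (g h))))) s))
Alpha-equivalence: compare structure up to binder renaming.
Result: True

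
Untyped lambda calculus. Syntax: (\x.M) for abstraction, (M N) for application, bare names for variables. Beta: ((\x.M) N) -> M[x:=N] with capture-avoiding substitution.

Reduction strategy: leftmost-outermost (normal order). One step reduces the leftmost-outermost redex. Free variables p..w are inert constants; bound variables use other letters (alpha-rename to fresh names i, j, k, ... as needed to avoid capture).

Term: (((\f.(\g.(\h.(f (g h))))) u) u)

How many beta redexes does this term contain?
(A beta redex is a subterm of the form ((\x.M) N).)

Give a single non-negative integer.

Term: (((\f.(\g.(\h.(f (g h))))) u) u)
  Redex: ((\f.(\g.(\h.(f (g h))))) u)
Total redexes: 1

Answer: 1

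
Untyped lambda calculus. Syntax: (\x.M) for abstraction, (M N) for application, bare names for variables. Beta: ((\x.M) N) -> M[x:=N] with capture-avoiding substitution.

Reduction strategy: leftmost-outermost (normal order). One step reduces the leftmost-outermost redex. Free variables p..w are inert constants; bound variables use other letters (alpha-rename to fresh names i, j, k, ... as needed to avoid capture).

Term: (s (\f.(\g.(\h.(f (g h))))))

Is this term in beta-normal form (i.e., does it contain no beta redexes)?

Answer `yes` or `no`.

Answer: yes

Derivation:
Term: (s (\f.(\g.(\h.(f (g h))))))
No beta redexes found.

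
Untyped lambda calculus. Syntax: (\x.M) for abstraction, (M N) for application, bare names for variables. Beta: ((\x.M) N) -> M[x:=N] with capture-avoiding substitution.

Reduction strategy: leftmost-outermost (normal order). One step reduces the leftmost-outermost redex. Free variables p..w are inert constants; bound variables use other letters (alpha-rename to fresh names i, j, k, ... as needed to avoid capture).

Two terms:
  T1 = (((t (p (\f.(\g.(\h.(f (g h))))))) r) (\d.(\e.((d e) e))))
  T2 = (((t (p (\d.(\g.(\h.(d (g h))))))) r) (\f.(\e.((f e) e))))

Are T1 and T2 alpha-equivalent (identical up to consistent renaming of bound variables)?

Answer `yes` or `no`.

Term 1: (((t (p (\f.(\g.(\h.(f (g h))))))) r) (\d.(\e.((d e) e))))
Term 2: (((t (p (\d.(\g.(\h.(d (g h))))))) r) (\f.(\e.((f e) e))))
Alpha-equivalence: compare structure up to binder renaming.
Result: True

Answer: yes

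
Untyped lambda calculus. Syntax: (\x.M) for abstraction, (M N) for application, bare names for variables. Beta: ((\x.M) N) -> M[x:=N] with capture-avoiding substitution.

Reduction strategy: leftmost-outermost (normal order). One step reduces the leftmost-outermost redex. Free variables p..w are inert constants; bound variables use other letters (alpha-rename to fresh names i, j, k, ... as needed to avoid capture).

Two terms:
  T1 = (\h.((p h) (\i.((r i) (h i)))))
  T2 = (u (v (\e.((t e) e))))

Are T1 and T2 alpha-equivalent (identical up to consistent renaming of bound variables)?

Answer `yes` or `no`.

Answer: no

Derivation:
Term 1: (\h.((p h) (\i.((r i) (h i)))))
Term 2: (u (v (\e.((t e) e))))
Alpha-equivalence: compare structure up to binder renaming.
Result: False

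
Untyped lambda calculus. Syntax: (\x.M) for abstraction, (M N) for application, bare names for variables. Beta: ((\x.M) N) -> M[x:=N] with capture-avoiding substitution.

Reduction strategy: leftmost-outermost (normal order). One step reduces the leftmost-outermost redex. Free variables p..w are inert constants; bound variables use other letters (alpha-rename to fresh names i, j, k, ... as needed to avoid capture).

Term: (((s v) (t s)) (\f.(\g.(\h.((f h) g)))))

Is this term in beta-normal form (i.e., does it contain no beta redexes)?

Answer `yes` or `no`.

Term: (((s v) (t s)) (\f.(\g.(\h.((f h) g)))))
No beta redexes found.

Answer: yes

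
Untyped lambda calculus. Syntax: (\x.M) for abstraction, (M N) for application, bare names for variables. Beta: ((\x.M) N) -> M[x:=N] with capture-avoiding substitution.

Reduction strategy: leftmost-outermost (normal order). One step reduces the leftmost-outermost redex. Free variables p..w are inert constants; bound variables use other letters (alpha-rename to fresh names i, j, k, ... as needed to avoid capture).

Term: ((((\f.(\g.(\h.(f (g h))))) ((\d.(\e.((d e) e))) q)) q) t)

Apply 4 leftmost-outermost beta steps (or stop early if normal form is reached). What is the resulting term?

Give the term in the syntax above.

Step 0: ((((\f.(\g.(\h.(f (g h))))) ((\d.(\e.((d e) e))) q)) q) t)
Step 1: (((\g.(\h.(((\d.(\e.((d e) e))) q) (g h)))) q) t)
Step 2: ((\h.(((\d.(\e.((d e) e))) q) (q h))) t)
Step 3: (((\d.(\e.((d e) e))) q) (q t))
Step 4: ((\e.((q e) e)) (q t))

Answer: ((\e.((q e) e)) (q t))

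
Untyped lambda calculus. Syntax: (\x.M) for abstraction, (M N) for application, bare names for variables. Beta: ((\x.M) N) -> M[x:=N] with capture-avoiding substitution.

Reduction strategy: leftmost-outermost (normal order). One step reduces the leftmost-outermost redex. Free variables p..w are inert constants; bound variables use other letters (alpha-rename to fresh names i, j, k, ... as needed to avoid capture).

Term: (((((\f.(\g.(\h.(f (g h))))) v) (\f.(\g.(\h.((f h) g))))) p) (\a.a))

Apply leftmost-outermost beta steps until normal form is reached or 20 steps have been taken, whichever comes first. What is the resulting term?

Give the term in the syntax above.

Answer: ((v (\g.(\h.((p h) g)))) (\a.a))

Derivation:
Step 0: (((((\f.(\g.(\h.(f (g h))))) v) (\f.(\g.(\h.((f h) g))))) p) (\a.a))
Step 1: ((((\g.(\h.(v (g h)))) (\f.(\g.(\h.((f h) g))))) p) (\a.a))
Step 2: (((\h.(v ((\f.(\g.(\h.((f h) g)))) h))) p) (\a.a))
Step 3: ((v ((\f.(\g.(\h.((f h) g)))) p)) (\a.a))
Step 4: ((v (\g.(\h.((p h) g)))) (\a.a))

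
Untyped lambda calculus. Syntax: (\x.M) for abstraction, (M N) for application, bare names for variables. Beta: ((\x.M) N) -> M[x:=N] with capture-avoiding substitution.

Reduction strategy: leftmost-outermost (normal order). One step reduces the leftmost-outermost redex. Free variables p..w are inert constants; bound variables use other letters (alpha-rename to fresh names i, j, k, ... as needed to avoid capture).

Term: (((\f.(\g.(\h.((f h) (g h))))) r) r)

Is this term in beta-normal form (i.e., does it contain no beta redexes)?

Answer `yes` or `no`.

Term: (((\f.(\g.(\h.((f h) (g h))))) r) r)
Found 1 beta redex(es).

Answer: no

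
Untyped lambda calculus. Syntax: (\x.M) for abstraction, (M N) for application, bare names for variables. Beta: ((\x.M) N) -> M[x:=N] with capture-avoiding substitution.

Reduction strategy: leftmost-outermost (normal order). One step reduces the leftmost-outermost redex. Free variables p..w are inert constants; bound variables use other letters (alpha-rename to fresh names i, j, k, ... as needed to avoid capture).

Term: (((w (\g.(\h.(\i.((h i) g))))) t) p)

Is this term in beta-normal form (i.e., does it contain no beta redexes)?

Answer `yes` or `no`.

Answer: yes

Derivation:
Term: (((w (\g.(\h.(\i.((h i) g))))) t) p)
No beta redexes found.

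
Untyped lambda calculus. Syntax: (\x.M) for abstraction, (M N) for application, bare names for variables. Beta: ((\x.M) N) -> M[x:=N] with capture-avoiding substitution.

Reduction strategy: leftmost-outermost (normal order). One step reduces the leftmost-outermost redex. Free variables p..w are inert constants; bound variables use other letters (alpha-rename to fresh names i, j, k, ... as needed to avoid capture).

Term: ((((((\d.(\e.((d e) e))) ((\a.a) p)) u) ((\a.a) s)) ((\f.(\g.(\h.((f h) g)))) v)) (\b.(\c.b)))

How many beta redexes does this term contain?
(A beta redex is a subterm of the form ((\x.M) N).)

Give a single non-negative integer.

Answer: 4

Derivation:
Term: ((((((\d.(\e.((d e) e))) ((\a.a) p)) u) ((\a.a) s)) ((\f.(\g.(\h.((f h) g)))) v)) (\b.(\c.b)))
  Redex: ((\d.(\e.((d e) e))) ((\a.a) p))
  Redex: ((\a.a) p)
  Redex: ((\a.a) s)
  Redex: ((\f.(\g.(\h.((f h) g)))) v)
Total redexes: 4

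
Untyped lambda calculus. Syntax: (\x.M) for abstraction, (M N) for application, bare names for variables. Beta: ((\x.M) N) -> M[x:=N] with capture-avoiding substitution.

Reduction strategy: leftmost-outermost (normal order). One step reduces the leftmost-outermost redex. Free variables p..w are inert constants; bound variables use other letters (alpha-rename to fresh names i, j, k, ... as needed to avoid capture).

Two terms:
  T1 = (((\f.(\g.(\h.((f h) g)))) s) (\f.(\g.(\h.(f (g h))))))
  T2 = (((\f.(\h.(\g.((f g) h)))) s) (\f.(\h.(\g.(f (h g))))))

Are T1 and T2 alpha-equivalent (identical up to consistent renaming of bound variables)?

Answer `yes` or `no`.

Term 1: (((\f.(\g.(\h.((f h) g)))) s) (\f.(\g.(\h.(f (g h))))))
Term 2: (((\f.(\h.(\g.((f g) h)))) s) (\f.(\h.(\g.(f (h g))))))
Alpha-equivalence: compare structure up to binder renaming.
Result: True

Answer: yes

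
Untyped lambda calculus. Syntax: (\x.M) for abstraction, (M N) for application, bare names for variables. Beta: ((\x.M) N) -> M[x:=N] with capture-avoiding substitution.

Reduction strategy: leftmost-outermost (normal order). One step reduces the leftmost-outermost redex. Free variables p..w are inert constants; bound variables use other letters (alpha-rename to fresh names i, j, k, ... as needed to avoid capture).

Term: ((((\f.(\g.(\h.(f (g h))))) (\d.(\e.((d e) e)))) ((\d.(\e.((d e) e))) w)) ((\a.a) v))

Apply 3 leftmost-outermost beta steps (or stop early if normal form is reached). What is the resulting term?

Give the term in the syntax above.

Step 0: ((((\f.(\g.(\h.(f (g h))))) (\d.(\e.((d e) e)))) ((\d.(\e.((d e) e))) w)) ((\a.a) v))
Step 1: (((\g.(\h.((\d.(\e.((d e) e))) (g h)))) ((\d.(\e.((d e) e))) w)) ((\a.a) v))
Step 2: ((\h.((\d.(\e.((d e) e))) (((\d.(\e.((d e) e))) w) h))) ((\a.a) v))
Step 3: ((\d.(\e.((d e) e))) (((\d.(\e.((d e) e))) w) ((\a.a) v)))

Answer: ((\d.(\e.((d e) e))) (((\d.(\e.((d e) e))) w) ((\a.a) v)))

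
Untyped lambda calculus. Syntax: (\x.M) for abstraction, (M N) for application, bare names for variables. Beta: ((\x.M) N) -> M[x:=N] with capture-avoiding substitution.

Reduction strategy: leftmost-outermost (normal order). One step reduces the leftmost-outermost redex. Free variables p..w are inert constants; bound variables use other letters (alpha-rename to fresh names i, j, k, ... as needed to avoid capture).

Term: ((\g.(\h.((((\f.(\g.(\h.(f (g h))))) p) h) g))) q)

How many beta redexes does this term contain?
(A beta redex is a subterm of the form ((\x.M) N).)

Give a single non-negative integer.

Term: ((\g.(\h.((((\f.(\g.(\h.(f (g h))))) p) h) g))) q)
  Redex: ((\g.(\h.((((\f.(\g.(\h.(f (g h))))) p) h) g))) q)
  Redex: ((\f.(\g.(\h.(f (g h))))) p)
Total redexes: 2

Answer: 2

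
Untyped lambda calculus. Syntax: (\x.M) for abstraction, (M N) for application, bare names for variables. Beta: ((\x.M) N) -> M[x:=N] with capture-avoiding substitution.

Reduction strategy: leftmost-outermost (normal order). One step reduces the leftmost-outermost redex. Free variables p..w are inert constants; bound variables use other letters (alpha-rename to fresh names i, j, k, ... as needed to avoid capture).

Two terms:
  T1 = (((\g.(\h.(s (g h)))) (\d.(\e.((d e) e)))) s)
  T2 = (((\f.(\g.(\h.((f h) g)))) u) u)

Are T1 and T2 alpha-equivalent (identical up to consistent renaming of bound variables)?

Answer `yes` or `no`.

Answer: no

Derivation:
Term 1: (((\g.(\h.(s (g h)))) (\d.(\e.((d e) e)))) s)
Term 2: (((\f.(\g.(\h.((f h) g)))) u) u)
Alpha-equivalence: compare structure up to binder renaming.
Result: False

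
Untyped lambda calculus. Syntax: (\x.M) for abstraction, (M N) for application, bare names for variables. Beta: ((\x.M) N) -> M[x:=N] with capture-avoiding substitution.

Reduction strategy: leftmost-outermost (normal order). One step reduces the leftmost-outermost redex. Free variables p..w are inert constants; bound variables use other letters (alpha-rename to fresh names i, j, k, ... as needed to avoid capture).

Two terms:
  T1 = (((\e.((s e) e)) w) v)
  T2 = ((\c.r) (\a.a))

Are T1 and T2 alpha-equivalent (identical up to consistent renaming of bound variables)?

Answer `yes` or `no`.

Answer: no

Derivation:
Term 1: (((\e.((s e) e)) w) v)
Term 2: ((\c.r) (\a.a))
Alpha-equivalence: compare structure up to binder renaming.
Result: False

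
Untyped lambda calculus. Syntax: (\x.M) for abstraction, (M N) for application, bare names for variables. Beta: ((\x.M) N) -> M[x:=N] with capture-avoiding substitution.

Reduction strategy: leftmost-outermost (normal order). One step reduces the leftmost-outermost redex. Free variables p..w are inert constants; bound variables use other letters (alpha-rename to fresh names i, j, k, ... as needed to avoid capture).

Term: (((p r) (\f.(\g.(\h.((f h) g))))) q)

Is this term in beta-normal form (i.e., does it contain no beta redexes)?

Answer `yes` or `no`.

Answer: yes

Derivation:
Term: (((p r) (\f.(\g.(\h.((f h) g))))) q)
No beta redexes found.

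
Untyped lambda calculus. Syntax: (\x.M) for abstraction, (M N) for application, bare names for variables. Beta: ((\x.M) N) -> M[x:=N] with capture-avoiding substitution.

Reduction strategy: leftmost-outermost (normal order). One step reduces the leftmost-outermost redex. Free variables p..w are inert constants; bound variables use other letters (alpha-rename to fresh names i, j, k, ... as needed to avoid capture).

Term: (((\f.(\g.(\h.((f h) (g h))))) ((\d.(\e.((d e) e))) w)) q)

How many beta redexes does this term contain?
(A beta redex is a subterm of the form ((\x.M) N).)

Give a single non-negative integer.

Term: (((\f.(\g.(\h.((f h) (g h))))) ((\d.(\e.((d e) e))) w)) q)
  Redex: ((\f.(\g.(\h.((f h) (g h))))) ((\d.(\e.((d e) e))) w))
  Redex: ((\d.(\e.((d e) e))) w)
Total redexes: 2

Answer: 2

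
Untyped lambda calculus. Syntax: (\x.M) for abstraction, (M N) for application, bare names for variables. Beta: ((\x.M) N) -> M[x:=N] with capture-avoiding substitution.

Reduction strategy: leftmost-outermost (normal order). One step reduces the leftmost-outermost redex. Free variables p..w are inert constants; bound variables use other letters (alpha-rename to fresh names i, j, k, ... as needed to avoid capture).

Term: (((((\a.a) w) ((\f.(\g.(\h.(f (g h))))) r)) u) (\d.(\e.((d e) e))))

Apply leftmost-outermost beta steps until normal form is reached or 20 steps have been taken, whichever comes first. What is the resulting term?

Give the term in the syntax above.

Step 0: (((((\a.a) w) ((\f.(\g.(\h.(f (g h))))) r)) u) (\d.(\e.((d e) e))))
Step 1: (((w ((\f.(\g.(\h.(f (g h))))) r)) u) (\d.(\e.((d e) e))))
Step 2: (((w (\g.(\h.(r (g h))))) u) (\d.(\e.((d e) e))))

Answer: (((w (\g.(\h.(r (g h))))) u) (\d.(\e.((d e) e))))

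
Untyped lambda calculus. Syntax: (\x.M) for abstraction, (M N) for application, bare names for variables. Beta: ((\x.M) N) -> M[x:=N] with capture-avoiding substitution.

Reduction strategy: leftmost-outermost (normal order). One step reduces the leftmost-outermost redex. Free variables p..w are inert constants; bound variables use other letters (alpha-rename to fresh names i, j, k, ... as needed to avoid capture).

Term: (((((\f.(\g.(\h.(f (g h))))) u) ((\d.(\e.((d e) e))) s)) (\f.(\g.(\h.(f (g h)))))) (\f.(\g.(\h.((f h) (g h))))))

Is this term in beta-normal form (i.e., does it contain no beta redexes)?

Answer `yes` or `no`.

Answer: no

Derivation:
Term: (((((\f.(\g.(\h.(f (g h))))) u) ((\d.(\e.((d e) e))) s)) (\f.(\g.(\h.(f (g h)))))) (\f.(\g.(\h.((f h) (g h))))))
Found 2 beta redex(es).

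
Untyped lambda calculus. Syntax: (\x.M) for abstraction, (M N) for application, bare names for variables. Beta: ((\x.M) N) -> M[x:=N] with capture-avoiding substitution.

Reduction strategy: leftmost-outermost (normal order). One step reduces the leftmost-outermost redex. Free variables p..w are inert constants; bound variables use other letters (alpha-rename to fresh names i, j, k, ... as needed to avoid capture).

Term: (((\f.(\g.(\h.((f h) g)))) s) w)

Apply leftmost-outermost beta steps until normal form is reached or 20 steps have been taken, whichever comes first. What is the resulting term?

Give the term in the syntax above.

Step 0: (((\f.(\g.(\h.((f h) g)))) s) w)
Step 1: ((\g.(\h.((s h) g))) w)
Step 2: (\h.((s h) w))

Answer: (\h.((s h) w))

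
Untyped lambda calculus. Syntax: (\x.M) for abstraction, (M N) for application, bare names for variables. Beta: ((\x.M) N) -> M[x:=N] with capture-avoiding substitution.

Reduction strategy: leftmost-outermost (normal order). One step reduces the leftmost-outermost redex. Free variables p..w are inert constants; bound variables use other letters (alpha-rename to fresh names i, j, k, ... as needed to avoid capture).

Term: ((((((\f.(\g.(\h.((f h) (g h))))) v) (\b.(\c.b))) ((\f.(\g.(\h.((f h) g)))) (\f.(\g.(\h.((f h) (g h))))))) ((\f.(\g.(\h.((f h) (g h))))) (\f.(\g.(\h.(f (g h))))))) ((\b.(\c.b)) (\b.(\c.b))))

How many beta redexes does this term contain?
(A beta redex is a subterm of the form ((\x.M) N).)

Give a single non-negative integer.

Term: ((((((\f.(\g.(\h.((f h) (g h))))) v) (\b.(\c.b))) ((\f.(\g.(\h.((f h) g)))) (\f.(\g.(\h.((f h) (g h))))))) ((\f.(\g.(\h.((f h) (g h))))) (\f.(\g.(\h.(f (g h))))))) ((\b.(\c.b)) (\b.(\c.b))))
  Redex: ((\f.(\g.(\h.((f h) (g h))))) v)
  Redex: ((\f.(\g.(\h.((f h) g)))) (\f.(\g.(\h.((f h) (g h))))))
  Redex: ((\f.(\g.(\h.((f h) (g h))))) (\f.(\g.(\h.(f (g h))))))
  Redex: ((\b.(\c.b)) (\b.(\c.b)))
Total redexes: 4

Answer: 4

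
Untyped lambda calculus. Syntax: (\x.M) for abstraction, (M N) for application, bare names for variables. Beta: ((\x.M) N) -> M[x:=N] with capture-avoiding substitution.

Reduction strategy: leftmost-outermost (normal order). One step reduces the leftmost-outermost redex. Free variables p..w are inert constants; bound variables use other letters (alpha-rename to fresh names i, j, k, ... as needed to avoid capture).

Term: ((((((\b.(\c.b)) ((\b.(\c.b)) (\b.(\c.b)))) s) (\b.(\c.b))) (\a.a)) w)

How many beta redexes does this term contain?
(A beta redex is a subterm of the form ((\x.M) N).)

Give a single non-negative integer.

Term: ((((((\b.(\c.b)) ((\b.(\c.b)) (\b.(\c.b)))) s) (\b.(\c.b))) (\a.a)) w)
  Redex: ((\b.(\c.b)) ((\b.(\c.b)) (\b.(\c.b))))
  Redex: ((\b.(\c.b)) (\b.(\c.b)))
Total redexes: 2

Answer: 2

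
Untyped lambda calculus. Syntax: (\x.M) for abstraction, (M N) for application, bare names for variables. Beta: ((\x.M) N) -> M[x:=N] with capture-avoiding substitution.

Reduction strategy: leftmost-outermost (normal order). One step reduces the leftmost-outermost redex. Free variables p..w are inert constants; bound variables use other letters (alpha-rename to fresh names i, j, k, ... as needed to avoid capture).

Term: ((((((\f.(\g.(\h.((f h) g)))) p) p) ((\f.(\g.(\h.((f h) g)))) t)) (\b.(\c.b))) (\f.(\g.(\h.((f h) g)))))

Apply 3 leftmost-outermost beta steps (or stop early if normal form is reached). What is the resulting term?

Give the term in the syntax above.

Step 0: ((((((\f.(\g.(\h.((f h) g)))) p) p) ((\f.(\g.(\h.((f h) g)))) t)) (\b.(\c.b))) (\f.(\g.(\h.((f h) g)))))
Step 1: (((((\g.(\h.((p h) g))) p) ((\f.(\g.(\h.((f h) g)))) t)) (\b.(\c.b))) (\f.(\g.(\h.((f h) g)))))
Step 2: ((((\h.((p h) p)) ((\f.(\g.(\h.((f h) g)))) t)) (\b.(\c.b))) (\f.(\g.(\h.((f h) g)))))
Step 3: ((((p ((\f.(\g.(\h.((f h) g)))) t)) p) (\b.(\c.b))) (\f.(\g.(\h.((f h) g)))))

Answer: ((((p ((\f.(\g.(\h.((f h) g)))) t)) p) (\b.(\c.b))) (\f.(\g.(\h.((f h) g)))))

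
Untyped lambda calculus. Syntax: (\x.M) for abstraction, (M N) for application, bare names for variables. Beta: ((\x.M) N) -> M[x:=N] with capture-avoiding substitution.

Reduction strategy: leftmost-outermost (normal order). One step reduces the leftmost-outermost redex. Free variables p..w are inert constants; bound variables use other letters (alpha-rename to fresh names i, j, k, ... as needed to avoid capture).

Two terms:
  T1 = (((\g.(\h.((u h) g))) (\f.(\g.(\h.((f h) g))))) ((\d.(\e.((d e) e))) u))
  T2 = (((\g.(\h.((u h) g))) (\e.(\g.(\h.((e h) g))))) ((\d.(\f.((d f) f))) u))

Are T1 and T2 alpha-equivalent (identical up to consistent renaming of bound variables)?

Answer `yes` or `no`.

Term 1: (((\g.(\h.((u h) g))) (\f.(\g.(\h.((f h) g))))) ((\d.(\e.((d e) e))) u))
Term 2: (((\g.(\h.((u h) g))) (\e.(\g.(\h.((e h) g))))) ((\d.(\f.((d f) f))) u))
Alpha-equivalence: compare structure up to binder renaming.
Result: True

Answer: yes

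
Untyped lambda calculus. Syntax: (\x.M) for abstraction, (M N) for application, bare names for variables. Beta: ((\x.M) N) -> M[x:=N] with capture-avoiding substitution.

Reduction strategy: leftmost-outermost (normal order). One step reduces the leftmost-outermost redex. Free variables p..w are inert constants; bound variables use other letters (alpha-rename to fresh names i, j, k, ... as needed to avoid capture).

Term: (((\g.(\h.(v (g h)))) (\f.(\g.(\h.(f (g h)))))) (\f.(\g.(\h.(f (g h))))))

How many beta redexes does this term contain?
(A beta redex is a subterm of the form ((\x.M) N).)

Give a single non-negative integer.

Term: (((\g.(\h.(v (g h)))) (\f.(\g.(\h.(f (g h)))))) (\f.(\g.(\h.(f (g h))))))
  Redex: ((\g.(\h.(v (g h)))) (\f.(\g.(\h.(f (g h))))))
Total redexes: 1

Answer: 1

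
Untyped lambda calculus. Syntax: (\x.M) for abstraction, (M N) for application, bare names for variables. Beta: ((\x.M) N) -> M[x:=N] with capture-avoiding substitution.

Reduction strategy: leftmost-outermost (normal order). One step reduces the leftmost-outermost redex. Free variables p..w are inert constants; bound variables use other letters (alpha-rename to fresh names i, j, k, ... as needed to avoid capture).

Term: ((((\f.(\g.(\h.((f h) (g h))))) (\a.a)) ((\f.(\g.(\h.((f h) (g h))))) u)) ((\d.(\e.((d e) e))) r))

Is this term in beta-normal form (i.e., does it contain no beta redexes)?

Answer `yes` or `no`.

Answer: no

Derivation:
Term: ((((\f.(\g.(\h.((f h) (g h))))) (\a.a)) ((\f.(\g.(\h.((f h) (g h))))) u)) ((\d.(\e.((d e) e))) r))
Found 3 beta redex(es).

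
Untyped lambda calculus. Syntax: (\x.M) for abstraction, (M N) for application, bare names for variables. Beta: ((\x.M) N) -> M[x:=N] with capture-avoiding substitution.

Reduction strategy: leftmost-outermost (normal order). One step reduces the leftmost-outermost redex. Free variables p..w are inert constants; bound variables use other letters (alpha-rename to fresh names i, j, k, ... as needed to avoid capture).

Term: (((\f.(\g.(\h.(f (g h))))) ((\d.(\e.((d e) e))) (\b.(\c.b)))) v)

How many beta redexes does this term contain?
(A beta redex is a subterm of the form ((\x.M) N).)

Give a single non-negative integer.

Term: (((\f.(\g.(\h.(f (g h))))) ((\d.(\e.((d e) e))) (\b.(\c.b)))) v)
  Redex: ((\f.(\g.(\h.(f (g h))))) ((\d.(\e.((d e) e))) (\b.(\c.b))))
  Redex: ((\d.(\e.((d e) e))) (\b.(\c.b)))
Total redexes: 2

Answer: 2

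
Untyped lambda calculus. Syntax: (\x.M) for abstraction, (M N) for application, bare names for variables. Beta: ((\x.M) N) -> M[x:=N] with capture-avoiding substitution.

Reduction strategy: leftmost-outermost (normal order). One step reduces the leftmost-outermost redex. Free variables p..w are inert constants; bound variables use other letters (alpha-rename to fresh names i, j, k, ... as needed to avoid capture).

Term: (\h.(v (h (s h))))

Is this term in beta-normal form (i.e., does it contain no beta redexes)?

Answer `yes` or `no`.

Term: (\h.(v (h (s h))))
No beta redexes found.

Answer: yes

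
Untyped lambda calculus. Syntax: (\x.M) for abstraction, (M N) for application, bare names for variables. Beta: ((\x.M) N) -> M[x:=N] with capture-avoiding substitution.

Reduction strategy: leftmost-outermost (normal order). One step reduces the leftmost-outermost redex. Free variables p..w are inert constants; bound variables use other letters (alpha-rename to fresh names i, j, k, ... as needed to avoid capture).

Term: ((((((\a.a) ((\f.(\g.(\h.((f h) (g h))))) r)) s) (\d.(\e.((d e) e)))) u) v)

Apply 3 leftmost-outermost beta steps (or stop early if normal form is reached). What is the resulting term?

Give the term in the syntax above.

Step 0: ((((((\a.a) ((\f.(\g.(\h.((f h) (g h))))) r)) s) (\d.(\e.((d e) e)))) u) v)
Step 1: ((((((\f.(\g.(\h.((f h) (g h))))) r) s) (\d.(\e.((d e) e)))) u) v)
Step 2: (((((\g.(\h.((r h) (g h)))) s) (\d.(\e.((d e) e)))) u) v)
Step 3: ((((\h.((r h) (s h))) (\d.(\e.((d e) e)))) u) v)

Answer: ((((\h.((r h) (s h))) (\d.(\e.((d e) e)))) u) v)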